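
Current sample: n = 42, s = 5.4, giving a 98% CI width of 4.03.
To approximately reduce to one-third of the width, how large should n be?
n ≈ 378

CI width ∝ 1/√n
To reduce width by factor 3, need √n to grow by 3 → need 3² = 9 times as many samples.

Current: n = 42, width = 4.03
New: n = 378, width ≈ 1.30

Width reduced by factor of 4.03/1.30 = 3.10.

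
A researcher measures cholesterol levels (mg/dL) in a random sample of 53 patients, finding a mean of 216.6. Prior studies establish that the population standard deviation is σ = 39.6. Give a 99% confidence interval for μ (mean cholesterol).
(202.59, 230.61)

z-interval (σ known):
z* = 2.576 for 99% confidence

Margin of error = z* · σ/√n = 2.576 · 39.6/√53 = 14.01

CI: (216.6 - 14.01, 216.6 + 14.01) = (202.59, 230.61)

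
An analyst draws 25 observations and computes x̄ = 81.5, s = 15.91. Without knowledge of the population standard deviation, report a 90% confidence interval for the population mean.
(76.06, 86.94)

t-interval (σ unknown):
df = n - 1 = 24
t* = 1.711 for 90% confidence

Margin of error = t* · s/√n = 1.711 · 15.91/√25 = 5.44

CI: (76.06, 86.94)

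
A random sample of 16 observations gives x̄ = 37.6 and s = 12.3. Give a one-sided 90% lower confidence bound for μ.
μ ≥ 33.48

Lower bound (one-sided):
t* = 1.341 (one-sided for 90%)
Lower bound = x̄ - t* · s/√n = 37.6 - 1.341 · 12.3/√16 = 33.48

We are 90% confident that μ ≥ 33.48.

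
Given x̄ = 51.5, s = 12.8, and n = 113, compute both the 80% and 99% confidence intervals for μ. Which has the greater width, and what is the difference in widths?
99% CI is wider by 3.21

df = 112
80% CI: t* = 1.289, (49.95, 53.05), width = 2 · t* · s/√n = 3.10
99% CI: t* = 2.620, (48.35, 54.65), width = 2 · t* · s/√n = 6.31

The 99% CI is wider by 6.31 - 3.10 = 3.21.
Higher confidence requires a wider interval.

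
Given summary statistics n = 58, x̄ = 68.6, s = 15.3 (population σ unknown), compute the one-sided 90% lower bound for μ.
μ ≥ 65.99

Lower bound (one-sided):
t* = 1.297 (one-sided for 90%)
Lower bound = x̄ - t* · s/√n = 68.6 - 1.297 · 15.3/√58 = 65.99

We are 90% confident that μ ≥ 65.99.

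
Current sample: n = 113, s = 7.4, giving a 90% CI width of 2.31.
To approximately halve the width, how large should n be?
n ≈ 452

CI width ∝ 1/√n
To reduce width by factor 2, need √n to grow by 2 → need 2² = 4 times as many samples.

Current: n = 113, width = 2.31
New: n = 452, width ≈ 1.15

Width reduced by factor of 2.31/1.15 = 2.01.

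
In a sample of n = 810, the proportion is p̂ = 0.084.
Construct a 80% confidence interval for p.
(0.072, 0.096)

Proportion CI:
SE = √(p̂(1-p̂)/n) = √(0.084 · 0.916 / 810) = 0.00975

z* = 1.282
Margin = z* · SE = 1.282 · 0.00975 = 0.0125

CI: 0.084 ± 0.0125 = (0.072, 0.096)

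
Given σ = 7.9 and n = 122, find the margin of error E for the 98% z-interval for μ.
Margin of error = 1.66

Margin of error = z* · σ/√n
= 2.326 · 7.9/√122
= 2.326 · 7.9/11.0454
= 1.66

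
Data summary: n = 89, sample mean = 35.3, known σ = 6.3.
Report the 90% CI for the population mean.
(34.20, 36.40)

z-interval (σ known):
z* = 1.645 for 90% confidence

Margin of error = z* · σ/√n = 1.645 · 6.3/√89 = 1.10

CI: (35.3 - 1.10, 35.3 + 1.10) = (34.20, 36.40)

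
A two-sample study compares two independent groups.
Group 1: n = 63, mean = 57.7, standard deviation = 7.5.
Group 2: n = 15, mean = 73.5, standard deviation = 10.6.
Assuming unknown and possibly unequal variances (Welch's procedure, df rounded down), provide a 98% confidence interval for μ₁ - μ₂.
(-23.23, -8.37)

Difference: x̄₁ - x̄₂ = -15.80
SE = √(s₁²/n₁ + s₂²/n₂) = √(7.5²/63 + 10.6²/15) = 2.8954
df = 17.48 → 17 (Welch–Satterthwaite, rounded down)
t* = 2.567

CI: -15.80 ± 2.567 · 2.8954 = -15.80 ± 7.43 = (-23.23, -8.37)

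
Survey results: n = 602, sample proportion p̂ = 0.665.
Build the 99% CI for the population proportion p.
(0.615, 0.715)

Proportion CI:
SE = √(p̂(1-p̂)/n) = √(0.665 · 0.335 / 602) = 0.01924

z* = 2.576
Margin = z* · SE = 2.576 · 0.01924 = 0.0496

CI: 0.665 ± 0.0496 = (0.615, 0.715)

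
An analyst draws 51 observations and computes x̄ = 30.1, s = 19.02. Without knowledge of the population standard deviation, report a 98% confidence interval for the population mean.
(23.70, 36.50)

t-interval (σ unknown):
df = n - 1 = 50
t* = 2.403 for 98% confidence

Margin of error = t* · s/√n = 2.403 · 19.02/√51 = 6.40

CI: (23.70, 36.50)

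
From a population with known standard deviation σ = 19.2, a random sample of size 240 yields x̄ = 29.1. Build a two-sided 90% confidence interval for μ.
(27.06, 31.14)

z-interval (σ known):
z* = 1.645 for 90% confidence

Margin of error = z* · σ/√n = 1.645 · 19.2/√240 = 2.04

CI: (29.1 - 2.04, 29.1 + 2.04) = (27.06, 31.14)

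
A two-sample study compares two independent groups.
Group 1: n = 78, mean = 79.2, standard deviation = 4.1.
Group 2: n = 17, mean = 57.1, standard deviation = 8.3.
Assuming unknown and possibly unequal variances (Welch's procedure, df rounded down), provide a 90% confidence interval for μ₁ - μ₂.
(18.51, 25.69)

Difference: x̄₁ - x̄₂ = 22.10
SE = √(s₁²/n₁ + s₂²/n₂) = √(4.1²/78 + 8.3²/17) = 2.0659
df = 17.74 → 17 (Welch–Satterthwaite, rounded down)
t* = 1.740

CI: 22.10 ± 1.740 · 2.0659 = 22.10 ± 3.59 = (18.51, 25.69)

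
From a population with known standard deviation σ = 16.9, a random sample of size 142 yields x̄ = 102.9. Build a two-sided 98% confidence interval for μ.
(99.60, 106.20)

z-interval (σ known):
z* = 2.326 for 98% confidence

Margin of error = z* · σ/√n = 2.326 · 16.9/√142 = 3.30

CI: (102.9 - 3.30, 102.9 + 3.30) = (99.60, 106.20)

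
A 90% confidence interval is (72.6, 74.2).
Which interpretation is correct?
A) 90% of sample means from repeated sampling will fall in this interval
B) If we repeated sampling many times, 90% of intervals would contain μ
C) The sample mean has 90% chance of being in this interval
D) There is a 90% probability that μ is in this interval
B

A) Wrong — coverage applies to intervals containing μ, not to future x̄ values.
B) Correct — this is the frequentist long-run coverage interpretation.
C) Wrong — x̄ is observed and sits in the interval by construction.
D) Wrong — μ is fixed; the randomness lives in the interval, not in μ.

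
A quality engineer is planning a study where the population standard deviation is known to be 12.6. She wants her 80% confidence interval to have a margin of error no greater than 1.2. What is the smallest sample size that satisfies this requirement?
n ≥ 182

For margin E ≤ 1.2:
n ≥ (z* · σ / E)²
n ≥ (1.282 · 12.6 / 1.2)²
n ≥ 181.20

Minimum n = 182 (rounding up)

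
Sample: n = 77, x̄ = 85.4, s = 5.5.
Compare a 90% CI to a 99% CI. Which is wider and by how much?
99% CI is wider by 1.22

df = 76
90% CI: t* = 1.665, (84.36, 86.44), width = 2 · t* · s/√n = 2.09
99% CI: t* = 2.642, (83.74, 87.06), width = 2 · t* · s/√n = 3.31

The 99% CI is wider by 3.31 - 2.09 = 1.22.
Higher confidence requires a wider interval.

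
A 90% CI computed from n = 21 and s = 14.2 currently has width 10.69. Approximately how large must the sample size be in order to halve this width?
n ≈ 84

CI width ∝ 1/√n
To reduce width by factor 2, need √n to grow by 2 → need 2² = 4 times as many samples.

Current: n = 21, width = 10.69
New: n = 84, width ≈ 5.15

Width reduced by factor of 10.69/5.15 = 2.08.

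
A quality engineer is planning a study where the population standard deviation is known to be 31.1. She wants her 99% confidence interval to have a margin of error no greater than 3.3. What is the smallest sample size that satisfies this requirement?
n ≥ 590

For margin E ≤ 3.3:
n ≥ (z* · σ / E)²
n ≥ (2.576 · 31.1 / 3.3)²
n ≥ 589.37

Minimum n = 590 (rounding up)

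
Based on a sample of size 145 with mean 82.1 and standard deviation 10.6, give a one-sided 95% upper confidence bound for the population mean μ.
μ ≤ 83.56

Upper bound (one-sided):
t* = 1.656 (one-sided for 95%)
Upper bound = x̄ + t* · s/√n = 82.1 + 1.656 · 10.6/√145 = 83.56

We are 95% confident that μ ≤ 83.56.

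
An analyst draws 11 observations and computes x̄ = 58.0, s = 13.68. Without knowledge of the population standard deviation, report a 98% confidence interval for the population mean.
(46.60, 69.40)

t-interval (σ unknown):
df = n - 1 = 10
t* = 2.764 for 98% confidence

Margin of error = t* · s/√n = 2.764 · 13.68/√11 = 11.40

CI: (46.60, 69.40)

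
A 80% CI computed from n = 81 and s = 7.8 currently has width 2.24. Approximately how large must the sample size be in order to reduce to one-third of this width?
n ≈ 729

CI width ∝ 1/√n
To reduce width by factor 3, need √n to grow by 3 → need 3² = 9 times as many samples.

Current: n = 81, width = 2.24
New: n = 729, width ≈ 0.74

Width reduced by factor of 2.24/0.74 = 3.03.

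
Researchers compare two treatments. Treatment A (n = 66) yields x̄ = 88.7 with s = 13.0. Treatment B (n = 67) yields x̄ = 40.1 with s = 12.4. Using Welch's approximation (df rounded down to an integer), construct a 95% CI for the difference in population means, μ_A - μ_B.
(44.24, 52.96)

Difference: x̄₁ - x̄₂ = 48.60
SE = √(s₁²/n₁ + s₂²/n₂) = √(13.0²/66 + 12.4²/67) = 2.2035
df = 130.49 → 130 (Welch–Satterthwaite, rounded down)
t* = 1.978

CI: 48.60 ± 1.978 · 2.2035 = 48.60 ± 4.36 = (44.24, 52.96)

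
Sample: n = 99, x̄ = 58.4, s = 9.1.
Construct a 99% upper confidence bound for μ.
μ ≤ 60.56

Upper bound (one-sided):
t* = 2.365 (one-sided for 99%)
Upper bound = x̄ + t* · s/√n = 58.4 + 2.365 · 9.1/√99 = 60.56

We are 99% confident that μ ≤ 60.56.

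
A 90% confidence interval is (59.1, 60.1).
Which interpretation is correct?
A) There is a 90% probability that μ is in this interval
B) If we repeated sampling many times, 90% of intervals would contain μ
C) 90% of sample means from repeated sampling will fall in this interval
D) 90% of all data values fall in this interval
B

A) Wrong — μ is fixed; the randomness lives in the interval, not in μ.
B) Correct — this is the frequentist long-run coverage interpretation.
C) Wrong — coverage applies to intervals containing μ, not to future x̄ values.
D) Wrong — a CI is about the parameter μ, not individual data values.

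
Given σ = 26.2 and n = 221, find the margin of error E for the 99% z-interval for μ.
Margin of error = 4.54

Margin of error = z* · σ/√n
= 2.576 · 26.2/√221
= 2.576 · 26.2/14.8661
= 4.54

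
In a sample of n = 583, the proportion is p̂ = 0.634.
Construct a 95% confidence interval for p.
(0.595, 0.673)

Proportion CI:
SE = √(p̂(1-p̂)/n) = √(0.634 · 0.366 / 583) = 0.01995

z* = 1.960
Margin = z* · SE = 1.960 · 0.01995 = 0.0391

CI: 0.634 ± 0.0391 = (0.595, 0.673)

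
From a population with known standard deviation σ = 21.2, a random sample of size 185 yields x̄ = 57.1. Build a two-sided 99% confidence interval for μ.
(53.08, 61.12)

z-interval (σ known):
z* = 2.576 for 99% confidence

Margin of error = z* · σ/√n = 2.576 · 21.2/√185 = 4.02

CI: (57.1 - 4.02, 57.1 + 4.02) = (53.08, 61.12)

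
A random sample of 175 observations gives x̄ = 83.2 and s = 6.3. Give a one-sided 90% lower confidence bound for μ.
μ ≥ 82.59

Lower bound (one-sided):
t* = 1.286 (one-sided for 90%)
Lower bound = x̄ - t* · s/√n = 83.2 - 1.286 · 6.3/√175 = 82.59

We are 90% confident that μ ≥ 82.59.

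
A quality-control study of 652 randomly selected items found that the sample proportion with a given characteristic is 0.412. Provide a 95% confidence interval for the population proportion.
(0.374, 0.450)

Proportion CI:
SE = √(p̂(1-p̂)/n) = √(0.412 · 0.588 / 652) = 0.01928

z* = 1.960
Margin = z* · SE = 1.960 · 0.01928 = 0.0378

CI: 0.412 ± 0.0378 = (0.374, 0.450)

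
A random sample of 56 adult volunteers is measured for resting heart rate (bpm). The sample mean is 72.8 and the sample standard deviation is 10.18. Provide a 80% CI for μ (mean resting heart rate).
(71.04, 74.56)

t-interval (σ unknown):
df = n - 1 = 55
t* = 1.297 for 80% confidence

Margin of error = t* · s/√n = 1.297 · 10.18/√56 = 1.76

CI: (71.04, 74.56)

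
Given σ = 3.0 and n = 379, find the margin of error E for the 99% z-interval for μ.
Margin of error = 0.40

Margin of error = z* · σ/√n
= 2.576 · 3.0/√379
= 2.576 · 3.0/19.4679
= 0.40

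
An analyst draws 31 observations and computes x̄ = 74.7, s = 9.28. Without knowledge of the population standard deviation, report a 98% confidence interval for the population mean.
(70.60, 78.80)

t-interval (σ unknown):
df = n - 1 = 30
t* = 2.457 for 98% confidence

Margin of error = t* · s/√n = 2.457 · 9.28/√31 = 4.10

CI: (70.60, 78.80)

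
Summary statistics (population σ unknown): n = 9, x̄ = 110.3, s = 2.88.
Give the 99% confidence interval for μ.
(107.08, 113.52)

t-interval (σ unknown):
df = n - 1 = 8
t* = 3.355 for 99% confidence

Margin of error = t* · s/√n = 3.355 · 2.88/√9 = 3.22

CI: (107.08, 113.52)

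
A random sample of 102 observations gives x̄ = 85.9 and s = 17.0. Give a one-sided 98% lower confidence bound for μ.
μ ≥ 82.40

Lower bound (one-sided):
t* = 2.081 (one-sided for 98%)
Lower bound = x̄ - t* · s/√n = 85.9 - 2.081 · 17.0/√102 = 82.40

We are 98% confident that μ ≥ 82.40.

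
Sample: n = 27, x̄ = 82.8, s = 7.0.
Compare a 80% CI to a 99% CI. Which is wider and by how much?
99% CI is wider by 3.95

df = 26
80% CI: t* = 1.315, (81.03, 84.57), width = 2 · t* · s/√n = 3.54
99% CI: t* = 2.779, (79.06, 86.54), width = 2 · t* · s/√n = 7.49

The 99% CI is wider by 7.49 - 3.54 = 3.95.
Higher confidence requires a wider interval.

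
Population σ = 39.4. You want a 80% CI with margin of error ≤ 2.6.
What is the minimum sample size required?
n ≥ 378

For margin E ≤ 2.6:
n ≥ (z* · σ / E)²
n ≥ (1.282 · 39.4 / 2.6)²
n ≥ 377.42

Minimum n = 378 (rounding up)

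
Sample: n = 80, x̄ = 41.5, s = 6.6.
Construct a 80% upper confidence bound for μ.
μ ≤ 42.12

Upper bound (one-sided):
t* = 0.846 (one-sided for 80%)
Upper bound = x̄ + t* · s/√n = 41.5 + 0.846 · 6.6/√80 = 42.12

We are 80% confident that μ ≤ 42.12.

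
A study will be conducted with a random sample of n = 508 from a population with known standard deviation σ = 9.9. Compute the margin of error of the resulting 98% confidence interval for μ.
Margin of error = 1.02

Margin of error = z* · σ/√n
= 2.326 · 9.9/√508
= 2.326 · 9.9/22.5389
= 1.02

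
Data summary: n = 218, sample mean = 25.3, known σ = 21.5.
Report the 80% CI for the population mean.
(23.43, 27.17)

z-interval (σ known):
z* = 1.282 for 80% confidence

Margin of error = z* · σ/√n = 1.282 · 21.5/√218 = 1.87

CI: (25.3 - 1.87, 25.3 + 1.87) = (23.43, 27.17)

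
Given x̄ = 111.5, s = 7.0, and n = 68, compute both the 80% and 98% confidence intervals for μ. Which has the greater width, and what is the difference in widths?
98% CI is wider by 1.85

df = 67
80% CI: t* = 1.294, (110.40, 112.60), width = 2 · t* · s/√n = 2.20
98% CI: t* = 2.383, (109.48, 113.52), width = 2 · t* · s/√n = 4.05

The 98% CI is wider by 4.05 - 2.20 = 1.85.
Higher confidence requires a wider interval.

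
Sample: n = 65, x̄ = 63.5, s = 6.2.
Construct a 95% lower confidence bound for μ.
μ ≥ 62.22

Lower bound (one-sided):
t* = 1.669 (one-sided for 95%)
Lower bound = x̄ - t* · s/√n = 63.5 - 1.669 · 6.2/√65 = 62.22

We are 95% confident that μ ≥ 62.22.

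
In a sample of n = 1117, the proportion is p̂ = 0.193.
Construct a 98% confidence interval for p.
(0.166, 0.220)

Proportion CI:
SE = √(p̂(1-p̂)/n) = √(0.193 · 0.807 / 1117) = 0.01181

z* = 2.326
Margin = z* · SE = 2.326 · 0.01181 = 0.0275

CI: 0.193 ± 0.0275 = (0.166, 0.220)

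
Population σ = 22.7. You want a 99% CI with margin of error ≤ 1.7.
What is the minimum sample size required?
n ≥ 1184

For margin E ≤ 1.7:
n ≥ (z* · σ / E)²
n ≥ (2.576 · 22.7 / 1.7)²
n ≥ 1183.17

Minimum n = 1184 (rounding up)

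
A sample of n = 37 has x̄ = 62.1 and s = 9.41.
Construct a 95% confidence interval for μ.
(58.96, 65.24)

t-interval (σ unknown):
df = n - 1 = 36
t* = 2.028 for 95% confidence

Margin of error = t* · s/√n = 2.028 · 9.41/√37 = 3.14

CI: (58.96, 65.24)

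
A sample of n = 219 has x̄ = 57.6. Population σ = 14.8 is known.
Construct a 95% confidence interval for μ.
(55.64, 59.56)

z-interval (σ known):
z* = 1.960 for 95% confidence

Margin of error = z* · σ/√n = 1.960 · 14.8/√219 = 1.96

CI: (57.6 - 1.96, 57.6 + 1.96) = (55.64, 59.56)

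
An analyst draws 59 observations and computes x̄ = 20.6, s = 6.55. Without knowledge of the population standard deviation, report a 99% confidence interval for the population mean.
(18.33, 22.87)

t-interval (σ unknown):
df = n - 1 = 58
t* = 2.663 for 99% confidence

Margin of error = t* · s/√n = 2.663 · 6.55/√59 = 2.27

CI: (18.33, 22.87)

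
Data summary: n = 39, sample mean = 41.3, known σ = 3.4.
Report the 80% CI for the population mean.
(40.60, 42.00)

z-interval (σ known):
z* = 1.282 for 80% confidence

Margin of error = z* · σ/√n = 1.282 · 3.4/√39 = 0.70

CI: (41.3 - 0.70, 41.3 + 0.70) = (40.60, 42.00)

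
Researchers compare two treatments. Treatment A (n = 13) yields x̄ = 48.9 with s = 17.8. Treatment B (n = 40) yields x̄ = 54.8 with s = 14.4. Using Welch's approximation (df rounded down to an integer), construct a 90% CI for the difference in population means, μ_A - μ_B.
(-15.36, 3.56)

Difference: x̄₁ - x̄₂ = -5.90
SE = √(s₁²/n₁ + s₂²/n₂) = √(17.8²/13 + 14.4²/40) = 5.4366
df = 17.41 → 17 (Welch–Satterthwaite, rounded down)
t* = 1.740

CI: -5.90 ± 1.740 · 5.4366 = -5.90 ± 9.46 = (-15.36, 3.56)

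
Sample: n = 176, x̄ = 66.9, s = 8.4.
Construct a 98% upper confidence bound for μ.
μ ≤ 68.21

Upper bound (one-sided):
t* = 2.069 (one-sided for 98%)
Upper bound = x̄ + t* · s/√n = 66.9 + 2.069 · 8.4/√176 = 68.21

We are 98% confident that μ ≤ 68.21.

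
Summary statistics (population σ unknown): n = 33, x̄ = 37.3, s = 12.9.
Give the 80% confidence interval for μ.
(34.36, 40.24)

t-interval (σ unknown):
df = n - 1 = 32
t* = 1.309 for 80% confidence

Margin of error = t* · s/√n = 1.309 · 12.9/√33 = 2.94

CI: (34.36, 40.24)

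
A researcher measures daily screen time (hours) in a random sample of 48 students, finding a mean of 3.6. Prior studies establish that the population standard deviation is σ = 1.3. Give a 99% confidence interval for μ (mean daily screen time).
(3.12, 4.08)

z-interval (σ known):
z* = 2.576 for 99% confidence

Margin of error = z* · σ/√n = 2.576 · 1.3/√48 = 0.48

CI: (3.6 - 0.48, 3.6 + 0.48) = (3.12, 4.08)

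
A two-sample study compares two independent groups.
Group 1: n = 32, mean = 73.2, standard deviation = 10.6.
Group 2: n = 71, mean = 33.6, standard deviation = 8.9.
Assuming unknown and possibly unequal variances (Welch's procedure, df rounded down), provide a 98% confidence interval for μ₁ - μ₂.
(34.43, 44.77)

Difference: x̄₁ - x̄₂ = 39.60
SE = √(s₁²/n₁ + s₂²/n₂) = √(10.6²/32 + 8.9²/71) = 2.1510
df = 51.53 → 51 (Welch–Satterthwaite, rounded down)
t* = 2.402

CI: 39.60 ± 2.402 · 2.1510 = 39.60 ± 5.17 = (34.43, 44.77)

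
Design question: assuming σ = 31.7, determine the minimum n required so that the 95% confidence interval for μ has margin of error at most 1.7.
n ≥ 1336

For margin E ≤ 1.7:
n ≥ (z* · σ / E)²
n ≥ (1.960 · 31.7 / 1.7)²
n ≥ 1335.77

Minimum n = 1336 (rounding up)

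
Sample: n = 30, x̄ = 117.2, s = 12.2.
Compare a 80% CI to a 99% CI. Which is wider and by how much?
99% CI is wider by 6.44

df = 29
80% CI: t* = 1.311, (114.28, 120.12), width = 2 · t* · s/√n = 5.84
99% CI: t* = 2.756, (111.06, 123.34), width = 2 · t* · s/√n = 12.28

The 99% CI is wider by 12.28 - 5.84 = 6.44.
Higher confidence requires a wider interval.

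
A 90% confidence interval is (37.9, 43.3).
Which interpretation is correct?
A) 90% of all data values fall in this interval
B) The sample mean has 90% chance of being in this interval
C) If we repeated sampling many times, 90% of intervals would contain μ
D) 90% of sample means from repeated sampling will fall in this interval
C

A) Wrong — a CI is about the parameter μ, not individual data values.
B) Wrong — x̄ is observed and sits in the interval by construction.
C) Correct — this is the frequentist long-run coverage interpretation.
D) Wrong — coverage applies to intervals containing μ, not to future x̄ values.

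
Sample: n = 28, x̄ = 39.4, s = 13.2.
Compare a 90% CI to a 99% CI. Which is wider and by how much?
99% CI is wider by 5.32

df = 27
90% CI: t* = 1.703, (35.15, 43.65), width = 2 · t* · s/√n = 8.50
99% CI: t* = 2.771, (32.49, 46.31), width = 2 · t* · s/√n = 13.82

The 99% CI is wider by 13.82 - 8.50 = 5.32.
Higher confidence requires a wider interval.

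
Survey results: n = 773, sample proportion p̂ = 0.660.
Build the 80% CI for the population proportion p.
(0.638, 0.682)

Proportion CI:
SE = √(p̂(1-p̂)/n) = √(0.660 · 0.340 / 773) = 0.01704

z* = 1.282
Margin = z* · SE = 1.282 · 0.01704 = 0.0218

CI: 0.660 ± 0.0218 = (0.638, 0.682)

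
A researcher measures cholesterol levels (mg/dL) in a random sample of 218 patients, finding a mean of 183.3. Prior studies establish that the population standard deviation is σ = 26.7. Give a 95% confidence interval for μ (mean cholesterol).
(179.76, 186.84)

z-interval (σ known):
z* = 1.960 for 95% confidence

Margin of error = z* · σ/√n = 1.960 · 26.7/√218 = 3.54

CI: (183.3 - 3.54, 183.3 + 3.54) = (179.76, 186.84)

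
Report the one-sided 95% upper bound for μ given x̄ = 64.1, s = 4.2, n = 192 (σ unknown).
μ ≤ 64.60

Upper bound (one-sided):
t* = 1.653 (one-sided for 95%)
Upper bound = x̄ + t* · s/√n = 64.1 + 1.653 · 4.2/√192 = 64.60

We are 95% confident that μ ≤ 64.60.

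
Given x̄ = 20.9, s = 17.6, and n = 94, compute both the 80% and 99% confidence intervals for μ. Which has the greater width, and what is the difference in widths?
99% CI is wider by 4.86

df = 93
80% CI: t* = 1.291, (18.56, 23.24), width = 2 · t* · s/√n = 4.69
99% CI: t* = 2.630, (16.13, 25.67), width = 2 · t* · s/√n = 9.55

The 99% CI is wider by 9.55 - 4.69 = 4.86.
Higher confidence requires a wider interval.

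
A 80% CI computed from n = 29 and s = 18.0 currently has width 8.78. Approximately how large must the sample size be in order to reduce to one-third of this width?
n ≈ 261

CI width ∝ 1/√n
To reduce width by factor 3, need √n to grow by 3 → need 3² = 9 times as many samples.

Current: n = 29, width = 8.78
New: n = 261, width ≈ 2.86

Width reduced by factor of 8.78/2.86 = 3.07.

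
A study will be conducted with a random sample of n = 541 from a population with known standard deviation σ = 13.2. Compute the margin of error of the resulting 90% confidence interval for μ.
Margin of error = 0.93

Margin of error = z* · σ/√n
= 1.645 · 13.2/√541
= 1.645 · 13.2/23.2594
= 0.93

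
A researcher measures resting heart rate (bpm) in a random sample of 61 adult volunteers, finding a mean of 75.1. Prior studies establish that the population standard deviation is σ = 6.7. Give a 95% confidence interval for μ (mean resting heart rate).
(73.42, 76.78)

z-interval (σ known):
z* = 1.960 for 95% confidence

Margin of error = z* · σ/√n = 1.960 · 6.7/√61 = 1.68

CI: (75.1 - 1.68, 75.1 + 1.68) = (73.42, 76.78)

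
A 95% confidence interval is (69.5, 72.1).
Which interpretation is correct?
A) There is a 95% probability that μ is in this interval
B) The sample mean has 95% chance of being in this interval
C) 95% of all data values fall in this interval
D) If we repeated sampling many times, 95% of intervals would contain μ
D

A) Wrong — μ is fixed; the randomness lives in the interval, not in μ.
B) Wrong — x̄ is observed and sits in the interval by construction.
C) Wrong — a CI is about the parameter μ, not individual data values.
D) Correct — this is the frequentist long-run coverage interpretation.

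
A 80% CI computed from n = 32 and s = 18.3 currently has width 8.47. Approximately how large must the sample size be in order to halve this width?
n ≈ 128

CI width ∝ 1/√n
To reduce width by factor 2, need √n to grow by 2 → need 2² = 4 times as many samples.

Current: n = 32, width = 8.47
New: n = 128, width ≈ 4.17

Width reduced by factor of 8.47/4.17 = 2.03.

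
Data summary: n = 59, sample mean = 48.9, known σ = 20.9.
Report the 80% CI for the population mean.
(45.41, 52.39)

z-interval (σ known):
z* = 1.282 for 80% confidence

Margin of error = z* · σ/√n = 1.282 · 20.9/√59 = 3.49

CI: (48.9 - 3.49, 48.9 + 3.49) = (45.41, 52.39)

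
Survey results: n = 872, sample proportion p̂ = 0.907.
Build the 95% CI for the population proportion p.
(0.888, 0.926)

Proportion CI:
SE = √(p̂(1-p̂)/n) = √(0.907 · 0.093 / 872) = 0.00984

z* = 1.960
Margin = z* · SE = 1.960 · 0.00984 = 0.0193

CI: 0.907 ± 0.0193 = (0.888, 0.926)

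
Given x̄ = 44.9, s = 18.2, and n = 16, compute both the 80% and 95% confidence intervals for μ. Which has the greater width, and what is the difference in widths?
95% CI is wider by 7.19

df = 15
80% CI: t* = 1.341, (38.80, 51.00), width = 2 · t* · s/√n = 12.20
95% CI: t* = 2.131, (35.20, 54.60), width = 2 · t* · s/√n = 19.39

The 95% CI is wider by 19.39 - 12.20 = 7.19.
Higher confidence requires a wider interval.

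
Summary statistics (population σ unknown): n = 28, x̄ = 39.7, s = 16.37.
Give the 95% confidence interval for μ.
(33.35, 46.05)

t-interval (σ unknown):
df = n - 1 = 27
t* = 2.052 for 95% confidence

Margin of error = t* · s/√n = 2.052 · 16.37/√28 = 6.35

CI: (33.35, 46.05)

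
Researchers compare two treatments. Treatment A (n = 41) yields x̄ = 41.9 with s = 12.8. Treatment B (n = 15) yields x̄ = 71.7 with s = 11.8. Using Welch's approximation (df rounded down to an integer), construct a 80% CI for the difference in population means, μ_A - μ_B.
(-34.59, -25.01)

Difference: x̄₁ - x̄₂ = -29.80
SE = √(s₁²/n₁ + s₂²/n₂) = √(12.8²/41 + 11.8²/15) = 3.6440
df = 26.90 → 26 (Welch–Satterthwaite, rounded down)
t* = 1.315

CI: -29.80 ± 1.315 · 3.6440 = -29.80 ± 4.79 = (-34.59, -25.01)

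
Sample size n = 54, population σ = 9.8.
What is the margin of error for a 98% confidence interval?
Margin of error = 3.10

Margin of error = z* · σ/√n
= 2.326 · 9.8/√54
= 2.326 · 9.8/7.3485
= 3.10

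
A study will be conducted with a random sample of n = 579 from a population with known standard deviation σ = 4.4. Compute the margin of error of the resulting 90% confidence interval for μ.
Margin of error = 0.30

Margin of error = z* · σ/√n
= 1.645 · 4.4/√579
= 1.645 · 4.4/24.0624
= 0.30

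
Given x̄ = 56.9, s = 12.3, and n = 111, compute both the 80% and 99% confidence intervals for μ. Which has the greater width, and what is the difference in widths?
99% CI is wider by 3.11

df = 110
80% CI: t* = 1.289, (55.40, 58.40), width = 2 · t* · s/√n = 3.01
99% CI: t* = 2.621, (53.84, 59.96), width = 2 · t* · s/√n = 6.12

The 99% CI is wider by 6.12 - 3.01 = 3.11.
Higher confidence requires a wider interval.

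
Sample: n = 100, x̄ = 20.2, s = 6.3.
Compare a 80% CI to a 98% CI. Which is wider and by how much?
98% CI is wider by 1.35

df = 99
80% CI: t* = 1.290, (19.39, 21.01), width = 2 · t* · s/√n = 1.63
98% CI: t* = 2.365, (18.71, 21.69), width = 2 · t* · s/√n = 2.98

The 98% CI is wider by 2.98 - 1.63 = 1.35.
Higher confidence requires a wider interval.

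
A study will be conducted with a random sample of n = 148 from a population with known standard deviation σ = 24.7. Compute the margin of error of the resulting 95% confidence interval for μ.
Margin of error = 3.98

Margin of error = z* · σ/√n
= 1.960 · 24.7/√148
= 1.960 · 24.7/12.1655
= 3.98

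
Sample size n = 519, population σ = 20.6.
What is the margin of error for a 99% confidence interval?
Margin of error = 2.33

Margin of error = z* · σ/√n
= 2.576 · 20.6/√519
= 2.576 · 20.6/22.7816
= 2.33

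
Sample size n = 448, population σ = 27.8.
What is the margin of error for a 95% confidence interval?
Margin of error = 2.57

Margin of error = z* · σ/√n
= 1.960 · 27.8/√448
= 1.960 · 27.8/21.1660
= 2.57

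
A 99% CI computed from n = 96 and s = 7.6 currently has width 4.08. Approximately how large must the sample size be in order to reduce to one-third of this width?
n ≈ 864

CI width ∝ 1/√n
To reduce width by factor 3, need √n to grow by 3 → need 3² = 9 times as many samples.

Current: n = 96, width = 4.08
New: n = 864, width ≈ 1.34

Width reduced by factor of 4.08/1.34 = 3.04.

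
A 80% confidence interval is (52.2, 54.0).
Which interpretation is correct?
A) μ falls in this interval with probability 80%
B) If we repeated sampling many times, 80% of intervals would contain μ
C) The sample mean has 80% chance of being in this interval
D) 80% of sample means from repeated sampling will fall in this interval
B

A) Wrong — μ is fixed; the randomness lives in the interval, not in μ.
B) Correct — this is the frequentist long-run coverage interpretation.
C) Wrong — x̄ is observed and sits in the interval by construction.
D) Wrong — coverage applies to intervals containing μ, not to future x̄ values.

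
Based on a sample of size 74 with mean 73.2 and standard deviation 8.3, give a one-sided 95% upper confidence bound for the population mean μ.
μ ≤ 74.81

Upper bound (one-sided):
t* = 1.666 (one-sided for 95%)
Upper bound = x̄ + t* · s/√n = 73.2 + 1.666 · 8.3/√74 = 74.81

We are 95% confident that μ ≤ 74.81.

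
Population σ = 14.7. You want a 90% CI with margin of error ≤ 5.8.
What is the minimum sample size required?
n ≥ 18

For margin E ≤ 5.8:
n ≥ (z* · σ / E)²
n ≥ (1.645 · 14.7 / 5.8)²
n ≥ 17.38

Minimum n = 18 (rounding up)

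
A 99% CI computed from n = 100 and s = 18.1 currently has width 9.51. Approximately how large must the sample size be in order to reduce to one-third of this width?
n ≈ 900

CI width ∝ 1/√n
To reduce width by factor 3, need √n to grow by 3 → need 3² = 9 times as many samples.

Current: n = 100, width = 9.51
New: n = 900, width ≈ 3.11

Width reduced by factor of 9.51/3.11 = 3.06.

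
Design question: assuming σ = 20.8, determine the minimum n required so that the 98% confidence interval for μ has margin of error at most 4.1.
n ≥ 140

For margin E ≤ 4.1:
n ≥ (z* · σ / E)²
n ≥ (2.326 · 20.8 / 4.1)²
n ≥ 139.24

Minimum n = 140 (rounding up)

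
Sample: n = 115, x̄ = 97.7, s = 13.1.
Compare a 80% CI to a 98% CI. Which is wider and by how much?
98% CI is wider by 2.62

df = 114
80% CI: t* = 1.289, (96.13, 99.27), width = 2 · t* · s/√n = 3.15
98% CI: t* = 2.360, (94.82, 100.58), width = 2 · t* · s/√n = 5.77

The 98% CI is wider by 5.77 - 3.15 = 2.62.
Higher confidence requires a wider interval.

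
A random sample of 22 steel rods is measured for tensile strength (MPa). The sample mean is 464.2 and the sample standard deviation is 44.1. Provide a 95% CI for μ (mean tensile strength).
(444.64, 483.76)

t-interval (σ unknown):
df = n - 1 = 21
t* = 2.080 for 95% confidence

Margin of error = t* · s/√n = 2.080 · 44.1/√22 = 19.56

CI: (444.64, 483.76)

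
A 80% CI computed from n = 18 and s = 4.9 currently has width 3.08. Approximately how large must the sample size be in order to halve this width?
n ≈ 72

CI width ∝ 1/√n
To reduce width by factor 2, need √n to grow by 2 → need 2² = 4 times as many samples.

Current: n = 18, width = 3.08
New: n = 72, width ≈ 1.49

Width reduced by factor of 3.08/1.49 = 2.07.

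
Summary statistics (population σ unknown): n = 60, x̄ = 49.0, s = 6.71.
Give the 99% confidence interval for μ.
(46.69, 51.31)

t-interval (σ unknown):
df = n - 1 = 59
t* = 2.662 for 99% confidence

Margin of error = t* · s/√n = 2.662 · 6.71/√60 = 2.31

CI: (46.69, 51.31)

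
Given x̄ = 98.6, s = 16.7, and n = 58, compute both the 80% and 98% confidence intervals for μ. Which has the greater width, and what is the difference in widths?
98% CI is wider by 4.81

df = 57
80% CI: t* = 1.297, (95.76, 101.44), width = 2 · t* · s/√n = 5.69
98% CI: t* = 2.394, (93.35, 103.85), width = 2 · t* · s/√n = 10.50

The 98% CI is wider by 10.50 - 5.69 = 4.81.
Higher confidence requires a wider interval.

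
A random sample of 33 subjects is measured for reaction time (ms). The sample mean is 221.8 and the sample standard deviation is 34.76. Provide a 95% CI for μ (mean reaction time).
(209.47, 234.13)

t-interval (σ unknown):
df = n - 1 = 32
t* = 2.037 for 95% confidence

Margin of error = t* · s/√n = 2.037 · 34.76/√33 = 12.33

CI: (209.47, 234.13)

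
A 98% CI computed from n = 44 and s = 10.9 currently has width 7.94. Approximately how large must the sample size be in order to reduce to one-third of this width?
n ≈ 396

CI width ∝ 1/√n
To reduce width by factor 3, need √n to grow by 3 → need 3² = 9 times as many samples.

Current: n = 44, width = 7.94
New: n = 396, width ≈ 2.56

Width reduced by factor of 7.94/2.56 = 3.10.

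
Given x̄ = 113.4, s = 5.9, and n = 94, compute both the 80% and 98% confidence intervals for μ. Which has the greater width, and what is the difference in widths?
98% CI is wider by 1.31

df = 93
80% CI: t* = 1.291, (112.61, 114.19), width = 2 · t* · s/√n = 1.57
98% CI: t* = 2.367, (111.96, 114.84), width = 2 · t* · s/√n = 2.88

The 98% CI is wider by 2.88 - 1.57 = 1.31.
Higher confidence requires a wider interval.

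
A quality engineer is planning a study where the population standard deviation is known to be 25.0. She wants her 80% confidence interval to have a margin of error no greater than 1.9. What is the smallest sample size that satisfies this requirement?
n ≥ 285

For margin E ≤ 1.9:
n ≥ (z* · σ / E)²
n ≥ (1.282 · 25.0 / 1.9)²
n ≥ 284.54

Minimum n = 285 (rounding up)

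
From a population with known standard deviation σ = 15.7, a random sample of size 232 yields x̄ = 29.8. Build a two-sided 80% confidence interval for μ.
(28.48, 31.12)

z-interval (σ known):
z* = 1.282 for 80% confidence

Margin of error = z* · σ/√n = 1.282 · 15.7/√232 = 1.32

CI: (29.8 - 1.32, 29.8 + 1.32) = (28.48, 31.12)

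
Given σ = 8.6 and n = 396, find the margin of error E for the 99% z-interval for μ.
Margin of error = 1.11

Margin of error = z* · σ/√n
= 2.576 · 8.6/√396
= 2.576 · 8.6/19.8997
= 1.11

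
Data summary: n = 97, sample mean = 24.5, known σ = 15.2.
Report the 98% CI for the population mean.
(20.91, 28.09)

z-interval (σ known):
z* = 2.326 for 98% confidence

Margin of error = z* · σ/√n = 2.326 · 15.2/√97 = 3.59

CI: (24.5 - 3.59, 24.5 + 3.59) = (20.91, 28.09)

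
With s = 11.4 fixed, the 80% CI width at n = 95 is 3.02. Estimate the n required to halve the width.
n ≈ 380

CI width ∝ 1/√n
To reduce width by factor 2, need √n to grow by 2 → need 2² = 4 times as many samples.

Current: n = 95, width = 3.02
New: n = 380, width ≈ 1.50

Width reduced by factor of 3.02/1.50 = 2.01.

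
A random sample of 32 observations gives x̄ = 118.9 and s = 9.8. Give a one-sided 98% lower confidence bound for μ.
μ ≥ 115.19

Lower bound (one-sided):
t* = 2.144 (one-sided for 98%)
Lower bound = x̄ - t* · s/√n = 118.9 - 2.144 · 9.8/√32 = 115.19

We are 98% confident that μ ≥ 115.19.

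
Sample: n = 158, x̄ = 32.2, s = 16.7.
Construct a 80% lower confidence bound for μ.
μ ≥ 31.08

Lower bound (one-sided):
t* = 0.844 (one-sided for 80%)
Lower bound = x̄ - t* · s/√n = 32.2 - 0.844 · 16.7/√158 = 31.08

We are 80% confident that μ ≥ 31.08.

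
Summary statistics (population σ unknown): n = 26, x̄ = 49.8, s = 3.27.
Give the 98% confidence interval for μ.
(48.21, 51.39)

t-interval (σ unknown):
df = n - 1 = 25
t* = 2.485 for 98% confidence

Margin of error = t* · s/√n = 2.485 · 3.27/√26 = 1.59

CI: (48.21, 51.39)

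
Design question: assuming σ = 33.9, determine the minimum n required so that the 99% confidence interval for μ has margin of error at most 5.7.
n ≥ 235

For margin E ≤ 5.7:
n ≥ (z* · σ / E)²
n ≥ (2.576 · 33.9 / 5.7)²
n ≥ 234.72

Minimum n = 235 (rounding up)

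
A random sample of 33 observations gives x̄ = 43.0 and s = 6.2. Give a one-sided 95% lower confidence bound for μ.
μ ≥ 41.17

Lower bound (one-sided):
t* = 1.694 (one-sided for 95%)
Lower bound = x̄ - t* · s/√n = 43.0 - 1.694 · 6.2/√33 = 41.17

We are 95% confident that μ ≥ 41.17.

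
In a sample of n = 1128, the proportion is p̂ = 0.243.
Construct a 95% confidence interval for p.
(0.218, 0.268)

Proportion CI:
SE = √(p̂(1-p̂)/n) = √(0.243 · 0.757 / 1128) = 0.01277

z* = 1.960
Margin = z* · SE = 1.960 · 0.01277 = 0.0250

CI: 0.243 ± 0.0250 = (0.218, 0.268)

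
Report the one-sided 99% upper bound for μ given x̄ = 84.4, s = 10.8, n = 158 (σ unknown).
μ ≤ 86.42

Upper bound (one-sided):
t* = 2.350 (one-sided for 99%)
Upper bound = x̄ + t* · s/√n = 84.4 + 2.350 · 10.8/√158 = 86.42

We are 99% confident that μ ≤ 86.42.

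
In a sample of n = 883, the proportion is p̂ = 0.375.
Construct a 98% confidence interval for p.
(0.337, 0.413)

Proportion CI:
SE = √(p̂(1-p̂)/n) = √(0.375 · 0.625 / 883) = 0.01629

z* = 2.326
Margin = z* · SE = 2.326 · 0.01629 = 0.0379

CI: 0.375 ± 0.0379 = (0.337, 0.413)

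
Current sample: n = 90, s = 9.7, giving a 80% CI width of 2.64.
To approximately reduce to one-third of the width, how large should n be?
n ≈ 810

CI width ∝ 1/√n
To reduce width by factor 3, need √n to grow by 3 → need 3² = 9 times as many samples.

Current: n = 90, width = 2.64
New: n = 810, width ≈ 0.87

Width reduced by factor of 2.64/0.87 = 3.03.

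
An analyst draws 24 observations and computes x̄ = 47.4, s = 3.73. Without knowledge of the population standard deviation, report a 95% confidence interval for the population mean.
(45.82, 48.98)

t-interval (σ unknown):
df = n - 1 = 23
t* = 2.069 for 95% confidence

Margin of error = t* · s/√n = 2.069 · 3.73/√24 = 1.58

CI: (45.82, 48.98)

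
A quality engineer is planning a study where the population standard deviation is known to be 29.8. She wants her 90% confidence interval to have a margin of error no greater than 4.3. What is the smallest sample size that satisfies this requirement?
n ≥ 130

For margin E ≤ 4.3:
n ≥ (z* · σ / E)²
n ≥ (1.645 · 29.8 / 4.3)²
n ≥ 129.97

Minimum n = 130 (rounding up)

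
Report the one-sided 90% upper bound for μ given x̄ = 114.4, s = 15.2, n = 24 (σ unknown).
μ ≤ 118.49

Upper bound (one-sided):
t* = 1.319 (one-sided for 90%)
Upper bound = x̄ + t* · s/√n = 114.4 + 1.319 · 15.2/√24 = 118.49

We are 90% confident that μ ≤ 118.49.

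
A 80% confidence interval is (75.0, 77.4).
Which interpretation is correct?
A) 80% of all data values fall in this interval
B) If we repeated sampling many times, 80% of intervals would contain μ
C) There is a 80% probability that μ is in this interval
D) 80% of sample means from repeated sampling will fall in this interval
B

A) Wrong — a CI is about the parameter μ, not individual data values.
B) Correct — this is the frequentist long-run coverage interpretation.
C) Wrong — μ is fixed; the randomness lives in the interval, not in μ.
D) Wrong — coverage applies to intervals containing μ, not to future x̄ values.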